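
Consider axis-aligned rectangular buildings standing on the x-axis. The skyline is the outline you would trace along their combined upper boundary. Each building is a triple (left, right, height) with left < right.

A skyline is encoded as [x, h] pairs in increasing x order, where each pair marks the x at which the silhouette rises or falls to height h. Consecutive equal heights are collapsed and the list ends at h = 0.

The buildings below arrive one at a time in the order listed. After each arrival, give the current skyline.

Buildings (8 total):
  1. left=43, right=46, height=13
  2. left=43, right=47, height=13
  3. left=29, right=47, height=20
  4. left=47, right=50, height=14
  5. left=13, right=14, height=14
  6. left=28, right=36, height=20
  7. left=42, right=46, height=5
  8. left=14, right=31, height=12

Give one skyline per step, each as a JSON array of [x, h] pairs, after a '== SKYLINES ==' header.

== SKYLINES ==
[[43,13],[46,0]]
[[43,13],[47,0]]
[[29,20],[47,0]]
[[29,20],[47,14],[50,0]]
[[13,14],[14,0],[29,20],[47,14],[50,0]]
[[13,14],[14,0],[28,20],[47,14],[50,0]]
[[13,14],[14,0],[28,20],[47,14],[50,0]]
[[13,14],[14,12],[28,20],[47,14],[50,0]]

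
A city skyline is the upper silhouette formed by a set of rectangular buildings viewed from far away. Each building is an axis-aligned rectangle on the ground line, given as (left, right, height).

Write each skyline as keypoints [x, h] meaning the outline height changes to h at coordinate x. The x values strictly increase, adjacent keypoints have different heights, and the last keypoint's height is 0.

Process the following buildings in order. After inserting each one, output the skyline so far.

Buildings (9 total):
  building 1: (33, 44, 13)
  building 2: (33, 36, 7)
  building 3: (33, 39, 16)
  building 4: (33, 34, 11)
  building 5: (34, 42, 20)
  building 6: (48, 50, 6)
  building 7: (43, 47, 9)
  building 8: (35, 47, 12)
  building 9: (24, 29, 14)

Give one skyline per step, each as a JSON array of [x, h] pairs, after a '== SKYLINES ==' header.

== SKYLINES ==
[[33,13],[44,0]]
[[33,13],[44,0]]
[[33,16],[39,13],[44,0]]
[[33,16],[39,13],[44,0]]
[[33,16],[34,20],[42,13],[44,0]]
[[33,16],[34,20],[42,13],[44,0],[48,6],[50,0]]
[[33,16],[34,20],[42,13],[44,9],[47,0],[48,6],[50,0]]
[[33,16],[34,20],[42,13],[44,12],[47,0],[48,6],[50,0]]
[[24,14],[29,0],[33,16],[34,20],[42,13],[44,12],[47,0],[48,6],[50,0]]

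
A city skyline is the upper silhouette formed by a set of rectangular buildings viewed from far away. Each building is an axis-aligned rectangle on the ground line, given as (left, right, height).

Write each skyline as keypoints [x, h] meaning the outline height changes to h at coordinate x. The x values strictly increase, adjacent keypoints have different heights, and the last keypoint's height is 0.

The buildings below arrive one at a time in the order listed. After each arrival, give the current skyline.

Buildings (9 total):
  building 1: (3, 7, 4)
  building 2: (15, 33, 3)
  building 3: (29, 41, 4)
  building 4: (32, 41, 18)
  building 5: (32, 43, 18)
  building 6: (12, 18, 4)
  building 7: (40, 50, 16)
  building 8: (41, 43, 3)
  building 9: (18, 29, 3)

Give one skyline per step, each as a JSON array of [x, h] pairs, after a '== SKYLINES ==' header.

== SKYLINES ==
[[3,4],[7,0]]
[[3,4],[7,0],[15,3],[33,0]]
[[3,4],[7,0],[15,3],[29,4],[41,0]]
[[3,4],[7,0],[15,3],[29,4],[32,18],[41,0]]
[[3,4],[7,0],[15,3],[29,4],[32,18],[43,0]]
[[3,4],[7,0],[12,4],[18,3],[29,4],[32,18],[43,0]]
[[3,4],[7,0],[12,4],[18,3],[29,4],[32,18],[43,16],[50,0]]
[[3,4],[7,0],[12,4],[18,3],[29,4],[32,18],[43,16],[50,0]]
[[3,4],[7,0],[12,4],[18,3],[29,4],[32,18],[43,16],[50,0]]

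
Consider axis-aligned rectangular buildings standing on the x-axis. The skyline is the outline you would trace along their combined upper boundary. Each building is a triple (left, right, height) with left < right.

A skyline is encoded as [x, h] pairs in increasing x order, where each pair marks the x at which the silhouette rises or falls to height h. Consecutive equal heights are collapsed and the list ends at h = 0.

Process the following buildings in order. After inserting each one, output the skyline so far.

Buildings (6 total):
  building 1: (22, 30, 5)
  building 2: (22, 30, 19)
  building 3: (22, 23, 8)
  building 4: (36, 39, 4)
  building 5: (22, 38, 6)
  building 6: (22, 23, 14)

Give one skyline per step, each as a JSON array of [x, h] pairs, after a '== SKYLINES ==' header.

== SKYLINES ==
[[22,5],[30,0]]
[[22,19],[30,0]]
[[22,19],[30,0]]
[[22,19],[30,0],[36,4],[39,0]]
[[22,19],[30,6],[38,4],[39,0]]
[[22,19],[30,6],[38,4],[39,0]]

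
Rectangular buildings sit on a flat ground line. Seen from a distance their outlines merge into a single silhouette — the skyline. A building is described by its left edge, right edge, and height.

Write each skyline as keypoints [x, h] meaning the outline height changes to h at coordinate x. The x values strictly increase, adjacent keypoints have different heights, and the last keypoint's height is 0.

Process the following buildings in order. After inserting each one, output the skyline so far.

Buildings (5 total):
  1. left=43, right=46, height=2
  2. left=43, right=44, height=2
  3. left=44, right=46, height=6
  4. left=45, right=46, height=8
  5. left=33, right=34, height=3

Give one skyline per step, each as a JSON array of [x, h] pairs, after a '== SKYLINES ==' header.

== SKYLINES ==
[[43,2],[46,0]]
[[43,2],[46,0]]
[[43,2],[44,6],[46,0]]
[[43,2],[44,6],[45,8],[46,0]]
[[33,3],[34,0],[43,2],[44,6],[45,8],[46,0]]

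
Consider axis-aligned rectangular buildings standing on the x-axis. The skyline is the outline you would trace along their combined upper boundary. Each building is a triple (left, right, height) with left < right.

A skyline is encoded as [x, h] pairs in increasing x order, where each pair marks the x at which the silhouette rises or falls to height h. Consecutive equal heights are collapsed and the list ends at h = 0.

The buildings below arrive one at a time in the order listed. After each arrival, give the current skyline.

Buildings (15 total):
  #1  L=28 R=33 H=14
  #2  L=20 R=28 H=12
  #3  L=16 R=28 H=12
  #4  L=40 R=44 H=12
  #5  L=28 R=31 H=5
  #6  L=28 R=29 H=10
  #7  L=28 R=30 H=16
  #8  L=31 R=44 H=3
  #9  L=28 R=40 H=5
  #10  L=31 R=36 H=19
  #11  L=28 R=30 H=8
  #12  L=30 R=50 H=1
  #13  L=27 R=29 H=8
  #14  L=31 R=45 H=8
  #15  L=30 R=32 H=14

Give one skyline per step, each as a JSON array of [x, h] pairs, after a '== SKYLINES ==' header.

== SKYLINES ==
[[28,14],[33,0]]
[[20,12],[28,14],[33,0]]
[[16,12],[28,14],[33,0]]
[[16,12],[28,14],[33,0],[40,12],[44,0]]
[[16,12],[28,14],[33,0],[40,12],[44,0]]
[[16,12],[28,14],[33,0],[40,12],[44,0]]
[[16,12],[28,16],[30,14],[33,0],[40,12],[44,0]]
[[16,12],[28,16],[30,14],[33,3],[40,12],[44,0]]
[[16,12],[28,16],[30,14],[33,5],[40,12],[44,0]]
[[16,12],[28,16],[30,14],[31,19],[36,5],[40,12],[44,0]]
[[16,12],[28,16],[30,14],[31,19],[36,5],[40,12],[44,0]]
[[16,12],[28,16],[30,14],[31,19],[36,5],[40,12],[44,1],[50,0]]
[[16,12],[28,16],[30,14],[31,19],[36,5],[40,12],[44,1],[50,0]]
[[16,12],[28,16],[30,14],[31,19],[36,8],[40,12],[44,8],[45,1],[50,0]]
[[16,12],[28,16],[30,14],[31,19],[36,8],[40,12],[44,8],[45,1],[50,0]]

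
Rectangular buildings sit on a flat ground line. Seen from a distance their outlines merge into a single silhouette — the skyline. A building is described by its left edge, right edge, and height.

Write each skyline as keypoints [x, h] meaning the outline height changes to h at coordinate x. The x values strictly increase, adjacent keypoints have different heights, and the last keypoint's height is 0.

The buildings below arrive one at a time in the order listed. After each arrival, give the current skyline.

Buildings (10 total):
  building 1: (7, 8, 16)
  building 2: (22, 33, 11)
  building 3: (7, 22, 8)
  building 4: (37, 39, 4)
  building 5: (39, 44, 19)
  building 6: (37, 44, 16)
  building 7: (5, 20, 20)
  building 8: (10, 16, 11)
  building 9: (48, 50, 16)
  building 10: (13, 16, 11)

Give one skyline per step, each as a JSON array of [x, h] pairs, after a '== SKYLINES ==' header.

== SKYLINES ==
[[7,16],[8,0]]
[[7,16],[8,0],[22,11],[33,0]]
[[7,16],[8,8],[22,11],[33,0]]
[[7,16],[8,8],[22,11],[33,0],[37,4],[39,0]]
[[7,16],[8,8],[22,11],[33,0],[37,4],[39,19],[44,0]]
[[7,16],[8,8],[22,11],[33,0],[37,16],[39,19],[44,0]]
[[5,20],[20,8],[22,11],[33,0],[37,16],[39,19],[44,0]]
[[5,20],[20,8],[22,11],[33,0],[37,16],[39,19],[44,0]]
[[5,20],[20,8],[22,11],[33,0],[37,16],[39,19],[44,0],[48,16],[50,0]]
[[5,20],[20,8],[22,11],[33,0],[37,16],[39,19],[44,0],[48,16],[50,0]]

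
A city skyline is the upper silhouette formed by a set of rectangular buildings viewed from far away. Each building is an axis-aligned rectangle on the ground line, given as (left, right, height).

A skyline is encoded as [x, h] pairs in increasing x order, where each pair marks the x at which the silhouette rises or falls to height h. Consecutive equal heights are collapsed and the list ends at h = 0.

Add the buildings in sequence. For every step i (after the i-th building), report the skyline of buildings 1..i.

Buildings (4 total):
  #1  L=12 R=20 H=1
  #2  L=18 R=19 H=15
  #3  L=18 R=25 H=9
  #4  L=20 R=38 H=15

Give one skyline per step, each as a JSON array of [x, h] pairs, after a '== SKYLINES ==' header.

== SKYLINES ==
[[12,1],[20,0]]
[[12,1],[18,15],[19,1],[20,0]]
[[12,1],[18,15],[19,9],[25,0]]
[[12,1],[18,15],[19,9],[20,15],[38,0]]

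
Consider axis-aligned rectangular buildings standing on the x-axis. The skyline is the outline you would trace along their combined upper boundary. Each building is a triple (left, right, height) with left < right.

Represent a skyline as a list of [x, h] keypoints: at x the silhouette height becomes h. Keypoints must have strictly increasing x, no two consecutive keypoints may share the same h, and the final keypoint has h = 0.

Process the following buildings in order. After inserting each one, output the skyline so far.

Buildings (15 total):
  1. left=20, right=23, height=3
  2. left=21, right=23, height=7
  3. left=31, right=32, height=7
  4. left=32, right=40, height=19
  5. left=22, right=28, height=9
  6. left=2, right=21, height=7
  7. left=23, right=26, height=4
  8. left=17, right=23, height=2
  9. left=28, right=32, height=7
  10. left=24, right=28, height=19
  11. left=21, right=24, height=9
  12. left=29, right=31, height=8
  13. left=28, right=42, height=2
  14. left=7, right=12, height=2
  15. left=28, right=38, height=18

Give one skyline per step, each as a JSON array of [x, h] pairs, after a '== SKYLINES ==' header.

== SKYLINES ==
[[20,3],[23,0]]
[[20,3],[21,7],[23,0]]
[[20,3],[21,7],[23,0],[31,7],[32,0]]
[[20,3],[21,7],[23,0],[31,7],[32,19],[40,0]]
[[20,3],[21,7],[22,9],[28,0],[31,7],[32,19],[40,0]]
[[2,7],[22,9],[28,0],[31,7],[32,19],[40,0]]
[[2,7],[22,9],[28,0],[31,7],[32,19],[40,0]]
[[2,7],[22,9],[28,0],[31,7],[32,19],[40,0]]
[[2,7],[22,9],[28,7],[32,19],[40,0]]
[[2,7],[22,9],[24,19],[28,7],[32,19],[40,0]]
[[2,7],[21,9],[24,19],[28,7],[32,19],[40,0]]
[[2,7],[21,9],[24,19],[28,7],[29,8],[31,7],[32,19],[40,0]]
[[2,7],[21,9],[24,19],[28,7],[29,8],[31,7],[32,19],[40,2],[42,0]]
[[2,7],[21,9],[24,19],[28,7],[29,8],[31,7],[32,19],[40,2],[42,0]]
[[2,7],[21,9],[24,19],[28,18],[32,19],[40,2],[42,0]]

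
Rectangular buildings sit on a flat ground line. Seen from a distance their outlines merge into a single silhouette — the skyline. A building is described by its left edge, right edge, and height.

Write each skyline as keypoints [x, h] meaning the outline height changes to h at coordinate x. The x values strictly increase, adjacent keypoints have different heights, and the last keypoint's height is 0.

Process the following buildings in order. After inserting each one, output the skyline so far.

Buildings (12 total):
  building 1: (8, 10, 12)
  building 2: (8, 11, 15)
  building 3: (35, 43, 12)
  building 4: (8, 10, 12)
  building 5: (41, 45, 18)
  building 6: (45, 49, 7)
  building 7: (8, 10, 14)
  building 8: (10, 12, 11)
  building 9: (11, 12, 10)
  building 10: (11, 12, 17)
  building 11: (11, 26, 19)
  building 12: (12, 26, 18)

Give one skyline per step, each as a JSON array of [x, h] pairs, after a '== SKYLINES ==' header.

== SKYLINES ==
[[8,12],[10,0]]
[[8,15],[11,0]]
[[8,15],[11,0],[35,12],[43,0]]
[[8,15],[11,0],[35,12],[43,0]]
[[8,15],[11,0],[35,12],[41,18],[45,0]]
[[8,15],[11,0],[35,12],[41,18],[45,7],[49,0]]
[[8,15],[11,0],[35,12],[41,18],[45,7],[49,0]]
[[8,15],[11,11],[12,0],[35,12],[41,18],[45,7],[49,0]]
[[8,15],[11,11],[12,0],[35,12],[41,18],[45,7],[49,0]]
[[8,15],[11,17],[12,0],[35,12],[41,18],[45,7],[49,0]]
[[8,15],[11,19],[26,0],[35,12],[41,18],[45,7],[49,0]]
[[8,15],[11,19],[26,0],[35,12],[41,18],[45,7],[49,0]]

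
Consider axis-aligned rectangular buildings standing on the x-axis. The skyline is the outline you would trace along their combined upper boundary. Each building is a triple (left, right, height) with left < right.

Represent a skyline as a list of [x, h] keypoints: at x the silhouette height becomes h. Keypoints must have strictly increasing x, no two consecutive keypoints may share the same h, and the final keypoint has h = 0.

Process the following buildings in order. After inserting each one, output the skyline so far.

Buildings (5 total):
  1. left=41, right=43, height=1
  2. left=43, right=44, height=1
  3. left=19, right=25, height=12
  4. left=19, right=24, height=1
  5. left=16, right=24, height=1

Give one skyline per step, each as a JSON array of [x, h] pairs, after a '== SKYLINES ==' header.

== SKYLINES ==
[[41,1],[43,0]]
[[41,1],[44,0]]
[[19,12],[25,0],[41,1],[44,0]]
[[19,12],[25,0],[41,1],[44,0]]
[[16,1],[19,12],[25,0],[41,1],[44,0]]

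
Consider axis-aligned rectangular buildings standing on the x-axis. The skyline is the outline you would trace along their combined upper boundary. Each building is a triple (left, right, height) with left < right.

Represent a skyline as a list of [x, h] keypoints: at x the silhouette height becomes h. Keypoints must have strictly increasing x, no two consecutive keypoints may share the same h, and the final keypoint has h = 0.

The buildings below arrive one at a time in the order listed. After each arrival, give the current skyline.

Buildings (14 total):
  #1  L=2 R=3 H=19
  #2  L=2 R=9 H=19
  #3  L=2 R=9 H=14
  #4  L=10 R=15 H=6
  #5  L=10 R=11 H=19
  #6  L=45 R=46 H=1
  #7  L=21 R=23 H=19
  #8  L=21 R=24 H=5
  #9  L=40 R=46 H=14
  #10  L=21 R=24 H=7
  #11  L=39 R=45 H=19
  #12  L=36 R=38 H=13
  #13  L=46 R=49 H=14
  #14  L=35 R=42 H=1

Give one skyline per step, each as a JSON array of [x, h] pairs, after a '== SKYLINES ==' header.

== SKYLINES ==
[[2,19],[3,0]]
[[2,19],[9,0]]
[[2,19],[9,0]]
[[2,19],[9,0],[10,6],[15,0]]
[[2,19],[9,0],[10,19],[11,6],[15,0]]
[[2,19],[9,0],[10,19],[11,6],[15,0],[45,1],[46,0]]
[[2,19],[9,0],[10,19],[11,6],[15,0],[21,19],[23,0],[45,1],[46,0]]
[[2,19],[9,0],[10,19],[11,6],[15,0],[21,19],[23,5],[24,0],[45,1],[46,0]]
[[2,19],[9,0],[10,19],[11,6],[15,0],[21,19],[23,5],[24,0],[40,14],[46,0]]
[[2,19],[9,0],[10,19],[11,6],[15,0],[21,19],[23,7],[24,0],[40,14],[46,0]]
[[2,19],[9,0],[10,19],[11,6],[15,0],[21,19],[23,7],[24,0],[39,19],[45,14],[46,0]]
[[2,19],[9,0],[10,19],[11,6],[15,0],[21,19],[23,7],[24,0],[36,13],[38,0],[39,19],[45,14],[46,0]]
[[2,19],[9,0],[10,19],[11,6],[15,0],[21,19],[23,7],[24,0],[36,13],[38,0],[39,19],[45,14],[49,0]]
[[2,19],[9,0],[10,19],[11,6],[15,0],[21,19],[23,7],[24,0],[35,1],[36,13],[38,1],[39,19],[45,14],[49,0]]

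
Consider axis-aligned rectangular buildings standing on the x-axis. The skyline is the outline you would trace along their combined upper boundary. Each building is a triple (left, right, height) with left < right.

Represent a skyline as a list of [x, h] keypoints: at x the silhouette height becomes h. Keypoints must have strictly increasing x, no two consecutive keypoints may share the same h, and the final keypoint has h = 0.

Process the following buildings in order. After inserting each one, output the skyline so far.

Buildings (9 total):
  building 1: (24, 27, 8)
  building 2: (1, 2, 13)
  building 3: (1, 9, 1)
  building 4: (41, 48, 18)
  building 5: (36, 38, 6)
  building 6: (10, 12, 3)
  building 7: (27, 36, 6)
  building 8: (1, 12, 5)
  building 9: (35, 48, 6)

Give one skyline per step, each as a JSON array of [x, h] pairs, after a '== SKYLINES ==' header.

== SKYLINES ==
[[24,8],[27,0]]
[[1,13],[2,0],[24,8],[27,0]]
[[1,13],[2,1],[9,0],[24,8],[27,0]]
[[1,13],[2,1],[9,0],[24,8],[27,0],[41,18],[48,0]]
[[1,13],[2,1],[9,0],[24,8],[27,0],[36,6],[38,0],[41,18],[48,0]]
[[1,13],[2,1],[9,0],[10,3],[12,0],[24,8],[27,0],[36,6],[38,0],[41,18],[48,0]]
[[1,13],[2,1],[9,0],[10,3],[12,0],[24,8],[27,6],[38,0],[41,18],[48,0]]
[[1,13],[2,5],[12,0],[24,8],[27,6],[38,0],[41,18],[48,0]]
[[1,13],[2,5],[12,0],[24,8],[27,6],[41,18],[48,0]]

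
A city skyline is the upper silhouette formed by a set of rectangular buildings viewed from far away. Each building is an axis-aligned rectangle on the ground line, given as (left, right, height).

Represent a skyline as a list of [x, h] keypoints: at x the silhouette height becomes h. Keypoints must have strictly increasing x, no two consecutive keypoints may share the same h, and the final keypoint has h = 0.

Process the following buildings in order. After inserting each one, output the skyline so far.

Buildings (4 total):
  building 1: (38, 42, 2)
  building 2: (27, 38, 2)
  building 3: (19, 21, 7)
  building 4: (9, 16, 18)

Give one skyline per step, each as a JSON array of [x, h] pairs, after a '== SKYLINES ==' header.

== SKYLINES ==
[[38,2],[42,0]]
[[27,2],[42,0]]
[[19,7],[21,0],[27,2],[42,0]]
[[9,18],[16,0],[19,7],[21,0],[27,2],[42,0]]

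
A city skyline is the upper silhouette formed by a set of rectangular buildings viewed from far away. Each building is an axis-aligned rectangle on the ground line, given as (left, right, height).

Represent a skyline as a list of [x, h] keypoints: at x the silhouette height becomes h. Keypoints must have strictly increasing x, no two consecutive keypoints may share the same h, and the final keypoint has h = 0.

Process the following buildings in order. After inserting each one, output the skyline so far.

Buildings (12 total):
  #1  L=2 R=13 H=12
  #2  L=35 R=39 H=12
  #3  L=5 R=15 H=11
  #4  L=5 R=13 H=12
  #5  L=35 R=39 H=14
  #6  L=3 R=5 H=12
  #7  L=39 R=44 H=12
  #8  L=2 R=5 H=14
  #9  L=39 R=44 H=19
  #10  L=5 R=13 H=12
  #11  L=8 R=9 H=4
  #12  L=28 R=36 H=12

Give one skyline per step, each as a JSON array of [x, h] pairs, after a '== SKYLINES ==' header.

== SKYLINES ==
[[2,12],[13,0]]
[[2,12],[13,0],[35,12],[39,0]]
[[2,12],[13,11],[15,0],[35,12],[39,0]]
[[2,12],[13,11],[15,0],[35,12],[39,0]]
[[2,12],[13,11],[15,0],[35,14],[39,0]]
[[2,12],[13,11],[15,0],[35,14],[39,0]]
[[2,12],[13,11],[15,0],[35,14],[39,12],[44,0]]
[[2,14],[5,12],[13,11],[15,0],[35,14],[39,12],[44,0]]
[[2,14],[5,12],[13,11],[15,0],[35,14],[39,19],[44,0]]
[[2,14],[5,12],[13,11],[15,0],[35,14],[39,19],[44,0]]
[[2,14],[5,12],[13,11],[15,0],[35,14],[39,19],[44,0]]
[[2,14],[5,12],[13,11],[15,0],[28,12],[35,14],[39,19],[44,0]]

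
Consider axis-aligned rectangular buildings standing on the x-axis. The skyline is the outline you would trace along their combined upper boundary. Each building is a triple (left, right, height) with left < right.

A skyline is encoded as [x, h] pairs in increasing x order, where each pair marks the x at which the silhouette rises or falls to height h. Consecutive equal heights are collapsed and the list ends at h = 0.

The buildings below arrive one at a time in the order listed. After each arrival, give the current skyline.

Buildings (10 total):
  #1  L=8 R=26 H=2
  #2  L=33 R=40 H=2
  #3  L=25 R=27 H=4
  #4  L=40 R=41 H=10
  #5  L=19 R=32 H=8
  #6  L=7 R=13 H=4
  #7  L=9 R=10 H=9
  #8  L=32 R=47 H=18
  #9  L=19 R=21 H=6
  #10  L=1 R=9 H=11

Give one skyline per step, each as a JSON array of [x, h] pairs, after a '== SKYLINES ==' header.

== SKYLINES ==
[[8,2],[26,0]]
[[8,2],[26,0],[33,2],[40,0]]
[[8,2],[25,4],[27,0],[33,2],[40,0]]
[[8,2],[25,4],[27,0],[33,2],[40,10],[41,0]]
[[8,2],[19,8],[32,0],[33,2],[40,10],[41,0]]
[[7,4],[13,2],[19,8],[32,0],[33,2],[40,10],[41,0]]
[[7,4],[9,9],[10,4],[13,2],[19,8],[32,0],[33,2],[40,10],[41,0]]
[[7,4],[9,9],[10,4],[13,2],[19,8],[32,18],[47,0]]
[[7,4],[9,9],[10,4],[13,2],[19,8],[32,18],[47,0]]
[[1,11],[9,9],[10,4],[13,2],[19,8],[32,18],[47,0]]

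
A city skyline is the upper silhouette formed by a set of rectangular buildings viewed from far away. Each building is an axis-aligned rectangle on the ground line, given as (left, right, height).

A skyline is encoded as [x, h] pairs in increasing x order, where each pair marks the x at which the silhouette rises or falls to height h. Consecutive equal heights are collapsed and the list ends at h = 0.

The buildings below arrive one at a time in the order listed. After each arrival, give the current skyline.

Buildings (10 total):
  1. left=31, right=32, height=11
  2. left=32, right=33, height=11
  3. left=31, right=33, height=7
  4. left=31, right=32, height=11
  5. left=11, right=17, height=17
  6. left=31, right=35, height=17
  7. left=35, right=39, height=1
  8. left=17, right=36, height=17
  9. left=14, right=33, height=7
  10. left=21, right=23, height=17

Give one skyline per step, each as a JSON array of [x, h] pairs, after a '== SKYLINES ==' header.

== SKYLINES ==
[[31,11],[32,0]]
[[31,11],[33,0]]
[[31,11],[33,0]]
[[31,11],[33,0]]
[[11,17],[17,0],[31,11],[33,0]]
[[11,17],[17,0],[31,17],[35,0]]
[[11,17],[17,0],[31,17],[35,1],[39,0]]
[[11,17],[36,1],[39,0]]
[[11,17],[36,1],[39,0]]
[[11,17],[36,1],[39,0]]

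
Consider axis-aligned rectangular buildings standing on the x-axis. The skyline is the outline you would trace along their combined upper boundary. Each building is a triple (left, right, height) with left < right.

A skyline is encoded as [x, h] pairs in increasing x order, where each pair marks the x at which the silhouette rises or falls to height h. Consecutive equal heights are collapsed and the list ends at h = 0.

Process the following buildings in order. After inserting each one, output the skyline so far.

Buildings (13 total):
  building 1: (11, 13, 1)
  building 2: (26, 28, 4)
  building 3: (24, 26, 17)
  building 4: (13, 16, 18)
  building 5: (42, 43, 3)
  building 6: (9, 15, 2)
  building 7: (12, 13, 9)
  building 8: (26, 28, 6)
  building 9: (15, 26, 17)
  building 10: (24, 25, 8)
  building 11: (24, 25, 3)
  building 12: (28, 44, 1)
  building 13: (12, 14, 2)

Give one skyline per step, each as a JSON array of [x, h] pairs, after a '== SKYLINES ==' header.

== SKYLINES ==
[[11,1],[13,0]]
[[11,1],[13,0],[26,4],[28,0]]
[[11,1],[13,0],[24,17],[26,4],[28,0]]
[[11,1],[13,18],[16,0],[24,17],[26,4],[28,0]]
[[11,1],[13,18],[16,0],[24,17],[26,4],[28,0],[42,3],[43,0]]
[[9,2],[13,18],[16,0],[24,17],[26,4],[28,0],[42,3],[43,0]]
[[9,2],[12,9],[13,18],[16,0],[24,17],[26,4],[28,0],[42,3],[43,0]]
[[9,2],[12,9],[13,18],[16,0],[24,17],[26,6],[28,0],[42,3],[43,0]]
[[9,2],[12,9],[13,18],[16,17],[26,6],[28,0],[42,3],[43,0]]
[[9,2],[12,9],[13,18],[16,17],[26,6],[28,0],[42,3],[43,0]]
[[9,2],[12,9],[13,18],[16,17],[26,6],[28,0],[42,3],[43,0]]
[[9,2],[12,9],[13,18],[16,17],[26,6],[28,1],[42,3],[43,1],[44,0]]
[[9,2],[12,9],[13,18],[16,17],[26,6],[28,1],[42,3],[43,1],[44,0]]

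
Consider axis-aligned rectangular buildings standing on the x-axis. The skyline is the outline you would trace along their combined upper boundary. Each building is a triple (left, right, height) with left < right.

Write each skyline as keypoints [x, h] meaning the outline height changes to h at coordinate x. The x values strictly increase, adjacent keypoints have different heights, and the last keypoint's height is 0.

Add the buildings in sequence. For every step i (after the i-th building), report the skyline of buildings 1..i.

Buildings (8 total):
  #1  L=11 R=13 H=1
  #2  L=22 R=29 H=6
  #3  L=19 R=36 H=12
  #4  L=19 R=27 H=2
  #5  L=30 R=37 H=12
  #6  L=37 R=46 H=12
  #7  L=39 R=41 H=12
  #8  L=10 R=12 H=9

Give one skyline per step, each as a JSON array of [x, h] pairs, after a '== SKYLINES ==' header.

== SKYLINES ==
[[11,1],[13,0]]
[[11,1],[13,0],[22,6],[29,0]]
[[11,1],[13,0],[19,12],[36,0]]
[[11,1],[13,0],[19,12],[36,0]]
[[11,1],[13,0],[19,12],[37,0]]
[[11,1],[13,0],[19,12],[46,0]]
[[11,1],[13,0],[19,12],[46,0]]
[[10,9],[12,1],[13,0],[19,12],[46,0]]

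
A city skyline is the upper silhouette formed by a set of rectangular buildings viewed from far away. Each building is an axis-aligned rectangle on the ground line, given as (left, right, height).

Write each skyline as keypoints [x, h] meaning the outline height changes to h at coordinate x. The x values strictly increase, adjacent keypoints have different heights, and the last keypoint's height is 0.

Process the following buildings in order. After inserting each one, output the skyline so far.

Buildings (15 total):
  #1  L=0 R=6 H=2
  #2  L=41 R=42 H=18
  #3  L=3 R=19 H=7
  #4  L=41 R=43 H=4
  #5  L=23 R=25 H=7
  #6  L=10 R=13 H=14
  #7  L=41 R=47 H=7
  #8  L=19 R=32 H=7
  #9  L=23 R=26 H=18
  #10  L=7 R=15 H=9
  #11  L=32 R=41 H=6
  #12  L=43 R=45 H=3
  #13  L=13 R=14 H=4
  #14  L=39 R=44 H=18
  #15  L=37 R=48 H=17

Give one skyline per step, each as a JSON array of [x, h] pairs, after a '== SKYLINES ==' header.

== SKYLINES ==
[[0,2],[6,0]]
[[0,2],[6,0],[41,18],[42,0]]
[[0,2],[3,7],[19,0],[41,18],[42,0]]
[[0,2],[3,7],[19,0],[41,18],[42,4],[43,0]]
[[0,2],[3,7],[19,0],[23,7],[25,0],[41,18],[42,4],[43,0]]
[[0,2],[3,7],[10,14],[13,7],[19,0],[23,7],[25,0],[41,18],[42,4],[43,0]]
[[0,2],[3,7],[10,14],[13,7],[19,0],[23,7],[25,0],[41,18],[42,7],[47,0]]
[[0,2],[3,7],[10,14],[13,7],[32,0],[41,18],[42,7],[47,0]]
[[0,2],[3,7],[10,14],[13,7],[23,18],[26,7],[32,0],[41,18],[42,7],[47,0]]
[[0,2],[3,7],[7,9],[10,14],[13,9],[15,7],[23,18],[26,7],[32,0],[41,18],[42,7],[47,0]]
[[0,2],[3,7],[7,9],[10,14],[13,9],[15,7],[23,18],[26,7],[32,6],[41,18],[42,7],[47,0]]
[[0,2],[3,7],[7,9],[10,14],[13,9],[15,7],[23,18],[26,7],[32,6],[41,18],[42,7],[47,0]]
[[0,2],[3,7],[7,9],[10,14],[13,9],[15,7],[23,18],[26,7],[32,6],[41,18],[42,7],[47,0]]
[[0,2],[3,7],[7,9],[10,14],[13,9],[15,7],[23,18],[26,7],[32,6],[39,18],[44,7],[47,0]]
[[0,2],[3,7],[7,9],[10,14],[13,9],[15,7],[23,18],[26,7],[32,6],[37,17],[39,18],[44,17],[48,0]]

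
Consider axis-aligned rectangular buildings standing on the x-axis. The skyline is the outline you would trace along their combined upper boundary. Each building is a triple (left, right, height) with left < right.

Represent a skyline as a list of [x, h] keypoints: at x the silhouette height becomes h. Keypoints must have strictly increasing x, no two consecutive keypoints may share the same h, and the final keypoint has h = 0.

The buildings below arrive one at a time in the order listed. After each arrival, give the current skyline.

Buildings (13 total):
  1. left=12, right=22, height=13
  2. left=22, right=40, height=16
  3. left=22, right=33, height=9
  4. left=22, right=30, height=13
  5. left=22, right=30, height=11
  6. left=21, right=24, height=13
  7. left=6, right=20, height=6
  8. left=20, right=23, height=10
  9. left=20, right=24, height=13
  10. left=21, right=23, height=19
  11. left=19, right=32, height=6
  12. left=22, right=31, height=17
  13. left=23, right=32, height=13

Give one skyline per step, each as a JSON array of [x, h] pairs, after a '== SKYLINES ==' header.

== SKYLINES ==
[[12,13],[22,0]]
[[12,13],[22,16],[40,0]]
[[12,13],[22,16],[40,0]]
[[12,13],[22,16],[40,0]]
[[12,13],[22,16],[40,0]]
[[12,13],[22,16],[40,0]]
[[6,6],[12,13],[22,16],[40,0]]
[[6,6],[12,13],[22,16],[40,0]]
[[6,6],[12,13],[22,16],[40,0]]
[[6,6],[12,13],[21,19],[23,16],[40,0]]
[[6,6],[12,13],[21,19],[23,16],[40,0]]
[[6,6],[12,13],[21,19],[23,17],[31,16],[40,0]]
[[6,6],[12,13],[21,19],[23,17],[31,16],[40,0]]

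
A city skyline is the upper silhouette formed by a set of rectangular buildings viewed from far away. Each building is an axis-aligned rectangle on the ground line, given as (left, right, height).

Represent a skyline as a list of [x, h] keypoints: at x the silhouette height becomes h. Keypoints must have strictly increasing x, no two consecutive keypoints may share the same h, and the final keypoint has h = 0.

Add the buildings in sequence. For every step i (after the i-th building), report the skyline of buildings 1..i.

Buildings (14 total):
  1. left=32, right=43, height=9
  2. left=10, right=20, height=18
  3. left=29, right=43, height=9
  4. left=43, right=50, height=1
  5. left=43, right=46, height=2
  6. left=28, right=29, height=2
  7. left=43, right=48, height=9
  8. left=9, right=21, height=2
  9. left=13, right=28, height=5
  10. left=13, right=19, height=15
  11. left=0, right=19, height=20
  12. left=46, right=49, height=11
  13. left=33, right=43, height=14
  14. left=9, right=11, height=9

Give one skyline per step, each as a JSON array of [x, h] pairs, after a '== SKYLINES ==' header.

== SKYLINES ==
[[32,9],[43,0]]
[[10,18],[20,0],[32,9],[43,0]]
[[10,18],[20,0],[29,9],[43,0]]
[[10,18],[20,0],[29,9],[43,1],[50,0]]
[[10,18],[20,0],[29,9],[43,2],[46,1],[50,0]]
[[10,18],[20,0],[28,2],[29,9],[43,2],[46,1],[50,0]]
[[10,18],[20,0],[28,2],[29,9],[48,1],[50,0]]
[[9,2],[10,18],[20,2],[21,0],[28,2],[29,9],[48,1],[50,0]]
[[9,2],[10,18],[20,5],[28,2],[29,9],[48,1],[50,0]]
[[9,2],[10,18],[20,5],[28,2],[29,9],[48,1],[50,0]]
[[0,20],[19,18],[20,5],[28,2],[29,9],[48,1],[50,0]]
[[0,20],[19,18],[20,5],[28,2],[29,9],[46,11],[49,1],[50,0]]
[[0,20],[19,18],[20,5],[28,2],[29,9],[33,14],[43,9],[46,11],[49,1],[50,0]]
[[0,20],[19,18],[20,5],[28,2],[29,9],[33,14],[43,9],[46,11],[49,1],[50,0]]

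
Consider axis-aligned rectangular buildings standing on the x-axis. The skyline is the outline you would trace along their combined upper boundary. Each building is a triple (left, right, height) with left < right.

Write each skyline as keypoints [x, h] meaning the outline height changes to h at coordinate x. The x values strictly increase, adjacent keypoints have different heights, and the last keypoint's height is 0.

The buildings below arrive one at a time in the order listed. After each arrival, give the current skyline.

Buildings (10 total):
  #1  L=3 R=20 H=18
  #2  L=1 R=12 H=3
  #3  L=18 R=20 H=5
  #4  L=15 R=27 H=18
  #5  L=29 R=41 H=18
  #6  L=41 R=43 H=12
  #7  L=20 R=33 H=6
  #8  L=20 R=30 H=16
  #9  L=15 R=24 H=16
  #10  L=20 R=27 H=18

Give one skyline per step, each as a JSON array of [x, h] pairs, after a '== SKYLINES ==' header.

== SKYLINES ==
[[3,18],[20,0]]
[[1,3],[3,18],[20,0]]
[[1,3],[3,18],[20,0]]
[[1,3],[3,18],[27,0]]
[[1,3],[3,18],[27,0],[29,18],[41,0]]
[[1,3],[3,18],[27,0],[29,18],[41,12],[43,0]]
[[1,3],[3,18],[27,6],[29,18],[41,12],[43,0]]
[[1,3],[3,18],[27,16],[29,18],[41,12],[43,0]]
[[1,3],[3,18],[27,16],[29,18],[41,12],[43,0]]
[[1,3],[3,18],[27,16],[29,18],[41,12],[43,0]]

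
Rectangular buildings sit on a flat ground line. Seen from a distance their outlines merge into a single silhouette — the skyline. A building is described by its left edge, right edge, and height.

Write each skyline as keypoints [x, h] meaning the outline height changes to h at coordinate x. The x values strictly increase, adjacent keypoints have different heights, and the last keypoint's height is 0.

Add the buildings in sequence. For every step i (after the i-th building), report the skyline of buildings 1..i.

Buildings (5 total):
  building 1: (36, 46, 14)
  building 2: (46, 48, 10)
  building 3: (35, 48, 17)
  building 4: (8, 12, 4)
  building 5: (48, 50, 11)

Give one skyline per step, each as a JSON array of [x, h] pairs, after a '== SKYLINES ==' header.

== SKYLINES ==
[[36,14],[46,0]]
[[36,14],[46,10],[48,0]]
[[35,17],[48,0]]
[[8,4],[12,0],[35,17],[48,0]]
[[8,4],[12,0],[35,17],[48,11],[50,0]]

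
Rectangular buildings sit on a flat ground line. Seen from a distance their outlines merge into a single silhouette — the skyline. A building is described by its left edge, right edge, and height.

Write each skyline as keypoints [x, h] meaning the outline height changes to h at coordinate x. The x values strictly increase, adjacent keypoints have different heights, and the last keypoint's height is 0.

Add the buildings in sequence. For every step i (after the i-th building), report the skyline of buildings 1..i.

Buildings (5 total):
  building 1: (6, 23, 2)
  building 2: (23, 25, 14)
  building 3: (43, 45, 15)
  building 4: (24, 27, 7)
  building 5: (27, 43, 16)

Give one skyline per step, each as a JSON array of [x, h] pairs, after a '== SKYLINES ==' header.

== SKYLINES ==
[[6,2],[23,0]]
[[6,2],[23,14],[25,0]]
[[6,2],[23,14],[25,0],[43,15],[45,0]]
[[6,2],[23,14],[25,7],[27,0],[43,15],[45,0]]
[[6,2],[23,14],[25,7],[27,16],[43,15],[45,0]]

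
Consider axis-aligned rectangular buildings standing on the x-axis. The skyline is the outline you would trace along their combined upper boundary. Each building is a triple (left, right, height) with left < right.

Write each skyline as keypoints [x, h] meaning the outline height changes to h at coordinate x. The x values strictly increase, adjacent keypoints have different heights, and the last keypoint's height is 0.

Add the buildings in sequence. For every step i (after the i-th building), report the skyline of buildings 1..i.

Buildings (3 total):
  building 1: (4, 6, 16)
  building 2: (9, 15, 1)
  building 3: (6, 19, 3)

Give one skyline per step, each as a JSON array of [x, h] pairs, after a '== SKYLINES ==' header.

== SKYLINES ==
[[4,16],[6,0]]
[[4,16],[6,0],[9,1],[15,0]]
[[4,16],[6,3],[19,0]]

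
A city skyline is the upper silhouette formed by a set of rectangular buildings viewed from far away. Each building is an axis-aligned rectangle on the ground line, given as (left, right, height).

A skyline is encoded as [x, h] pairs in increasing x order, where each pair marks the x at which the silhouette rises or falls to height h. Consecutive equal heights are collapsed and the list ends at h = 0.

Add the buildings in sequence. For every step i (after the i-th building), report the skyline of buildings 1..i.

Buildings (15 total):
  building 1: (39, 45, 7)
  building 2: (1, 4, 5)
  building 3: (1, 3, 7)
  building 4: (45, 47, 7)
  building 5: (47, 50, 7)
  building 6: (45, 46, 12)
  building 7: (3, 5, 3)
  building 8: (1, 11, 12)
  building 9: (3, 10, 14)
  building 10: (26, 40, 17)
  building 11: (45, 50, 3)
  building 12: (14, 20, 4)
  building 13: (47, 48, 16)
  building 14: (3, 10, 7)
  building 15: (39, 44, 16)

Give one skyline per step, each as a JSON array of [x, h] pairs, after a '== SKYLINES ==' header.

== SKYLINES ==
[[39,7],[45,0]]
[[1,5],[4,0],[39,7],[45,0]]
[[1,7],[3,5],[4,0],[39,7],[45,0]]
[[1,7],[3,5],[4,0],[39,7],[47,0]]
[[1,7],[3,5],[4,0],[39,7],[50,0]]
[[1,7],[3,5],[4,0],[39,7],[45,12],[46,7],[50,0]]
[[1,7],[3,5],[4,3],[5,0],[39,7],[45,12],[46,7],[50,0]]
[[1,12],[11,0],[39,7],[45,12],[46,7],[50,0]]
[[1,12],[3,14],[10,12],[11,0],[39,7],[45,12],[46,7],[50,0]]
[[1,12],[3,14],[10,12],[11,0],[26,17],[40,7],[45,12],[46,7],[50,0]]
[[1,12],[3,14],[10,12],[11,0],[26,17],[40,7],[45,12],[46,7],[50,0]]
[[1,12],[3,14],[10,12],[11,0],[14,4],[20,0],[26,17],[40,7],[45,12],[46,7],[50,0]]
[[1,12],[3,14],[10,12],[11,0],[14,4],[20,0],[26,17],[40,7],[45,12],[46,7],[47,16],[48,7],[50,0]]
[[1,12],[3,14],[10,12],[11,0],[14,4],[20,0],[26,17],[40,7],[45,12],[46,7],[47,16],[48,7],[50,0]]
[[1,12],[3,14],[10,12],[11,0],[14,4],[20,0],[26,17],[40,16],[44,7],[45,12],[46,7],[47,16],[48,7],[50,0]]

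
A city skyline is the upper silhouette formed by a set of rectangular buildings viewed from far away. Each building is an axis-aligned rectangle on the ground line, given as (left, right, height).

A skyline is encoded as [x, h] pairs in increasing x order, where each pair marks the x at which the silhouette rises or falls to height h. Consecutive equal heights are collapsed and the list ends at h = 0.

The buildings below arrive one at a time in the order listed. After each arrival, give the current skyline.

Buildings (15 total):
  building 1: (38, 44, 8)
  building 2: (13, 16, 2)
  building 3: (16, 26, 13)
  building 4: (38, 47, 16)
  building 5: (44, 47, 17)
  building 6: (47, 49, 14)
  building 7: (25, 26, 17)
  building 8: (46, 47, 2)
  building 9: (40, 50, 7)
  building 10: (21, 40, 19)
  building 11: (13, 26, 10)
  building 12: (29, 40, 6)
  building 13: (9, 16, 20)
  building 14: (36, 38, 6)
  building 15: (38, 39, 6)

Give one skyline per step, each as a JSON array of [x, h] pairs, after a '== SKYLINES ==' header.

== SKYLINES ==
[[38,8],[44,0]]
[[13,2],[16,0],[38,8],[44,0]]
[[13,2],[16,13],[26,0],[38,8],[44,0]]
[[13,2],[16,13],[26,0],[38,16],[47,0]]
[[13,2],[16,13],[26,0],[38,16],[44,17],[47,0]]
[[13,2],[16,13],[26,0],[38,16],[44,17],[47,14],[49,0]]
[[13,2],[16,13],[25,17],[26,0],[38,16],[44,17],[47,14],[49,0]]
[[13,2],[16,13],[25,17],[26,0],[38,16],[44,17],[47,14],[49,0]]
[[13,2],[16,13],[25,17],[26,0],[38,16],[44,17],[47,14],[49,7],[50,0]]
[[13,2],[16,13],[21,19],[40,16],[44,17],[47,14],[49,7],[50,0]]
[[13,10],[16,13],[21,19],[40,16],[44,17],[47,14],[49,7],[50,0]]
[[13,10],[16,13],[21,19],[40,16],[44,17],[47,14],[49,7],[50,0]]
[[9,20],[16,13],[21,19],[40,16],[44,17],[47,14],[49,7],[50,0]]
[[9,20],[16,13],[21,19],[40,16],[44,17],[47,14],[49,7],[50,0]]
[[9,20],[16,13],[21,19],[40,16],[44,17],[47,14],[49,7],[50,0]]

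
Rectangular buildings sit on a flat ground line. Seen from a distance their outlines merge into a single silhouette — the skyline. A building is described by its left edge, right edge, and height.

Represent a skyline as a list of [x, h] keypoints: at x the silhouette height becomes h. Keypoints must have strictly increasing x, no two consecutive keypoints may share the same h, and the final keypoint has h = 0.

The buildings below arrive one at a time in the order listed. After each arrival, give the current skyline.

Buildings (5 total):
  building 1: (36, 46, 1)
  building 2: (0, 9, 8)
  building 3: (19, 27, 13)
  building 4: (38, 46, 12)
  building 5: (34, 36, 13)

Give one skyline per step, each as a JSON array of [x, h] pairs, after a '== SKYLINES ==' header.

== SKYLINES ==
[[36,1],[46,0]]
[[0,8],[9,0],[36,1],[46,0]]
[[0,8],[9,0],[19,13],[27,0],[36,1],[46,0]]
[[0,8],[9,0],[19,13],[27,0],[36,1],[38,12],[46,0]]
[[0,8],[9,0],[19,13],[27,0],[34,13],[36,1],[38,12],[46,0]]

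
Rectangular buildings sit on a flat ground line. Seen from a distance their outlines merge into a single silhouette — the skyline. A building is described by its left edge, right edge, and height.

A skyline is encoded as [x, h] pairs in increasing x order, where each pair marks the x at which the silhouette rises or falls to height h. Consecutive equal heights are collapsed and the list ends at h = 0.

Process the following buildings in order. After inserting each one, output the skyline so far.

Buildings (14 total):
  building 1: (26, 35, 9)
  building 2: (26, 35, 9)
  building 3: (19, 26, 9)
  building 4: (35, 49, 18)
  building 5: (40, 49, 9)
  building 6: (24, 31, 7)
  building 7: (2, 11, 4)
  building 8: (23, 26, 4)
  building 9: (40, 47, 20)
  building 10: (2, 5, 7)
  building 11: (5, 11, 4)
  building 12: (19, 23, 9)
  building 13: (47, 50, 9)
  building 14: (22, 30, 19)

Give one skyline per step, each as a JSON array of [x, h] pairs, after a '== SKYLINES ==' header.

== SKYLINES ==
[[26,9],[35,0]]
[[26,9],[35,0]]
[[19,9],[35,0]]
[[19,9],[35,18],[49,0]]
[[19,9],[35,18],[49,0]]
[[19,9],[35,18],[49,0]]
[[2,4],[11,0],[19,9],[35,18],[49,0]]
[[2,4],[11,0],[19,9],[35,18],[49,0]]
[[2,4],[11,0],[19,9],[35,18],[40,20],[47,18],[49,0]]
[[2,7],[5,4],[11,0],[19,9],[35,18],[40,20],[47,18],[49,0]]
[[2,7],[5,4],[11,0],[19,9],[35,18],[40,20],[47,18],[49,0]]
[[2,7],[5,4],[11,0],[19,9],[35,18],[40,20],[47,18],[49,0]]
[[2,7],[5,4],[11,0],[19,9],[35,18],[40,20],[47,18],[49,9],[50,0]]
[[2,7],[5,4],[11,0],[19,9],[22,19],[30,9],[35,18],[40,20],[47,18],[49,9],[50,0]]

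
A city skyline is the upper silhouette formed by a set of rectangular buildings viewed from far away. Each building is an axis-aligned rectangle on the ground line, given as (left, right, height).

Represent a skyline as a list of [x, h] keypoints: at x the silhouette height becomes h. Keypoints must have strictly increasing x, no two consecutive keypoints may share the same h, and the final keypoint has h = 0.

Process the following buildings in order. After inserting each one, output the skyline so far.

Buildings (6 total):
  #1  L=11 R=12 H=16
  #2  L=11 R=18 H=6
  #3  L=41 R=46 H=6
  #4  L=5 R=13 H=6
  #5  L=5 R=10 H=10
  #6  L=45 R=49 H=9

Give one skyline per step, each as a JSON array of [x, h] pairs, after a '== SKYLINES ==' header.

== SKYLINES ==
[[11,16],[12,0]]
[[11,16],[12,6],[18,0]]
[[11,16],[12,6],[18,0],[41,6],[46,0]]
[[5,6],[11,16],[12,6],[18,0],[41,6],[46,0]]
[[5,10],[10,6],[11,16],[12,6],[18,0],[41,6],[46,0]]
[[5,10],[10,6],[11,16],[12,6],[18,0],[41,6],[45,9],[49,0]]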